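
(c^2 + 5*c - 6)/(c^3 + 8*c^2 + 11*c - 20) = (c + 6)/(c^2 + 9*c + 20)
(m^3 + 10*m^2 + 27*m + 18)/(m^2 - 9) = (m^2 + 7*m + 6)/(m - 3)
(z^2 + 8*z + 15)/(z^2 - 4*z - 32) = (z^2 + 8*z + 15)/(z^2 - 4*z - 32)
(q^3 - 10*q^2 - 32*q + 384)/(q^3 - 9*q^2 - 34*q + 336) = (q - 8)/(q - 7)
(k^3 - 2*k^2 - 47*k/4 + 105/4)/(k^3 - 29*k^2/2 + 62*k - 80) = (2*k^2 + k - 21)/(2*(k^2 - 12*k + 32))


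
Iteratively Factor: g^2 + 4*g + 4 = (g + 2)*(g + 2)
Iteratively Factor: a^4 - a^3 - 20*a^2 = (a)*(a^3 - a^2 - 20*a) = a*(a + 4)*(a^2 - 5*a) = a*(a - 5)*(a + 4)*(a)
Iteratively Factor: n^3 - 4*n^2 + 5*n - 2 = (n - 1)*(n^2 - 3*n + 2) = (n - 2)*(n - 1)*(n - 1)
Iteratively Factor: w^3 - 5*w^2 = (w - 5)*(w^2) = w*(w - 5)*(w)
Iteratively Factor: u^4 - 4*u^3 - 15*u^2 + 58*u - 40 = (u - 5)*(u^3 + u^2 - 10*u + 8) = (u - 5)*(u - 1)*(u^2 + 2*u - 8) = (u - 5)*(u - 1)*(u + 4)*(u - 2)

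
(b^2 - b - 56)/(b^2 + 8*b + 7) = (b - 8)/(b + 1)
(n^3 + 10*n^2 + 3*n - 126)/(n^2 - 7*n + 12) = (n^2 + 13*n + 42)/(n - 4)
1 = 1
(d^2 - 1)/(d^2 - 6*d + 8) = (d^2 - 1)/(d^2 - 6*d + 8)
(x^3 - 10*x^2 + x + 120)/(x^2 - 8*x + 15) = (x^2 - 5*x - 24)/(x - 3)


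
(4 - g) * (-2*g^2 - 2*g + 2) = 2*g^3 - 6*g^2 - 10*g + 8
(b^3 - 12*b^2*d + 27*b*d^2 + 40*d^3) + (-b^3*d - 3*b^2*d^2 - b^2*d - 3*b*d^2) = -b^3*d + b^3 - 3*b^2*d^2 - 13*b^2*d + 24*b*d^2 + 40*d^3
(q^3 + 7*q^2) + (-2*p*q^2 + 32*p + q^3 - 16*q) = -2*p*q^2 + 32*p + 2*q^3 + 7*q^2 - 16*q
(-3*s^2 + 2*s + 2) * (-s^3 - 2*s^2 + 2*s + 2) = 3*s^5 + 4*s^4 - 12*s^3 - 6*s^2 + 8*s + 4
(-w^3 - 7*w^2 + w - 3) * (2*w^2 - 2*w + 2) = -2*w^5 - 12*w^4 + 14*w^3 - 22*w^2 + 8*w - 6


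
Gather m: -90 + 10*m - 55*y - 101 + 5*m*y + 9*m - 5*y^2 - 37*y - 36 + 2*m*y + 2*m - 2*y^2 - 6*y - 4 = m*(7*y + 21) - 7*y^2 - 98*y - 231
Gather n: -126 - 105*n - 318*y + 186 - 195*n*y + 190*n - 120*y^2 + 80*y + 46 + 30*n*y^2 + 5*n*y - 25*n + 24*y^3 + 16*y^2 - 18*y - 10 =n*(30*y^2 - 190*y + 60) + 24*y^3 - 104*y^2 - 256*y + 96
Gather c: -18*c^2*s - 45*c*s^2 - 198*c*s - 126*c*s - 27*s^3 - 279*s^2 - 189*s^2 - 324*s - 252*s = -18*c^2*s + c*(-45*s^2 - 324*s) - 27*s^3 - 468*s^2 - 576*s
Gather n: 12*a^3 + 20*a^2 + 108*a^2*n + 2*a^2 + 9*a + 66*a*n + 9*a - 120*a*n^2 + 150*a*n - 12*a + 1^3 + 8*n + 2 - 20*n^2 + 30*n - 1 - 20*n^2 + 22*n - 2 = 12*a^3 + 22*a^2 + 6*a + n^2*(-120*a - 40) + n*(108*a^2 + 216*a + 60)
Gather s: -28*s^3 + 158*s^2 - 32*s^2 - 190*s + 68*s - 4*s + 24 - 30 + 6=-28*s^3 + 126*s^2 - 126*s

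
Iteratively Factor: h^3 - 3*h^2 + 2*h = (h - 1)*(h^2 - 2*h) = h*(h - 1)*(h - 2)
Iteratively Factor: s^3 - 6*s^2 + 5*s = (s)*(s^2 - 6*s + 5) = s*(s - 5)*(s - 1)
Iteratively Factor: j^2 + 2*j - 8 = (j - 2)*(j + 4)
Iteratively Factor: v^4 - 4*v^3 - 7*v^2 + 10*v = (v - 5)*(v^3 + v^2 - 2*v) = (v - 5)*(v - 1)*(v^2 + 2*v) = (v - 5)*(v - 1)*(v + 2)*(v)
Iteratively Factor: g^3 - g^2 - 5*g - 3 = (g - 3)*(g^2 + 2*g + 1) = (g - 3)*(g + 1)*(g + 1)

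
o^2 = o^2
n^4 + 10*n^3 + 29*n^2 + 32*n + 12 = (n + 1)^2*(n + 2)*(n + 6)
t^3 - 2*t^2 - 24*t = t*(t - 6)*(t + 4)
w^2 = w^2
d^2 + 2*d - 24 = (d - 4)*(d + 6)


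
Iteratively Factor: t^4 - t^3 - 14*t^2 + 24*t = (t + 4)*(t^3 - 5*t^2 + 6*t) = (t - 2)*(t + 4)*(t^2 - 3*t) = (t - 3)*(t - 2)*(t + 4)*(t)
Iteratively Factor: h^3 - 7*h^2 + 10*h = (h - 2)*(h^2 - 5*h) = h*(h - 2)*(h - 5)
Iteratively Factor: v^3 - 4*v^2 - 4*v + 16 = (v + 2)*(v^2 - 6*v + 8) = (v - 2)*(v + 2)*(v - 4)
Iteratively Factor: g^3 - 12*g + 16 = (g + 4)*(g^2 - 4*g + 4) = (g - 2)*(g + 4)*(g - 2)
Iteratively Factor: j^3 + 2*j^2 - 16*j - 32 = (j + 4)*(j^2 - 2*j - 8) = (j - 4)*(j + 4)*(j + 2)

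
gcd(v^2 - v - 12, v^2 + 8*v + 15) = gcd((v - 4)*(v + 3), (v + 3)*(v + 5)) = v + 3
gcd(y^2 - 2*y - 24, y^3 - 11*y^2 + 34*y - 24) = y - 6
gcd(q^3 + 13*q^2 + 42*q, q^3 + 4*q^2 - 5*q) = q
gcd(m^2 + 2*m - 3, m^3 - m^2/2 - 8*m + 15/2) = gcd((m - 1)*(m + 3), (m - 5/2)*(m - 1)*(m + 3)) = m^2 + 2*m - 3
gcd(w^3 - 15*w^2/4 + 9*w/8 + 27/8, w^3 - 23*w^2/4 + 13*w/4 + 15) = w - 3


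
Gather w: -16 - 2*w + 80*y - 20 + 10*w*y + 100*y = w*(10*y - 2) + 180*y - 36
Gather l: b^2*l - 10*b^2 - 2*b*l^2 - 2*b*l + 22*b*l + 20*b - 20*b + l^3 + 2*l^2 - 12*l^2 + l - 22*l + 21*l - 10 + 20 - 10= -10*b^2 + l^3 + l^2*(-2*b - 10) + l*(b^2 + 20*b)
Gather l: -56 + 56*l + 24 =56*l - 32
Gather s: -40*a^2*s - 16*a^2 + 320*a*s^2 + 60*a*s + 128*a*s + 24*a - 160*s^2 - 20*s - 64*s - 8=-16*a^2 + 24*a + s^2*(320*a - 160) + s*(-40*a^2 + 188*a - 84) - 8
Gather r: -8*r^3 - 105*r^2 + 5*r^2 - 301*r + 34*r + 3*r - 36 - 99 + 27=-8*r^3 - 100*r^2 - 264*r - 108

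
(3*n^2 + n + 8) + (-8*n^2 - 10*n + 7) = -5*n^2 - 9*n + 15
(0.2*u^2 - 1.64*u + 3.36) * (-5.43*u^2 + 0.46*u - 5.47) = -1.086*u^4 + 8.9972*u^3 - 20.0932*u^2 + 10.5164*u - 18.3792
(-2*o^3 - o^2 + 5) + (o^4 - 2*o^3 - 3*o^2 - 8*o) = o^4 - 4*o^3 - 4*o^2 - 8*o + 5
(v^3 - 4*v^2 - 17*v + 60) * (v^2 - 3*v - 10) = v^5 - 7*v^4 - 15*v^3 + 151*v^2 - 10*v - 600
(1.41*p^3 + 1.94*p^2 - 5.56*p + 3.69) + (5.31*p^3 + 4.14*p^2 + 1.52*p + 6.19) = 6.72*p^3 + 6.08*p^2 - 4.04*p + 9.88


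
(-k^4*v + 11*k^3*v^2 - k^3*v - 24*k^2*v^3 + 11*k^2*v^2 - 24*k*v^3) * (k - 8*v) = -k^5*v + 19*k^4*v^2 - k^4*v - 112*k^3*v^3 + 19*k^3*v^2 + 192*k^2*v^4 - 112*k^2*v^3 + 192*k*v^4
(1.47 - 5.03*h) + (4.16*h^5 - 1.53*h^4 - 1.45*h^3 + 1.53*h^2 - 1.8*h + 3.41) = 4.16*h^5 - 1.53*h^4 - 1.45*h^3 + 1.53*h^2 - 6.83*h + 4.88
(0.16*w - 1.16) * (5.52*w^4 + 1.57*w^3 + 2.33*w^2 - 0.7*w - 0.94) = 0.8832*w^5 - 6.152*w^4 - 1.4484*w^3 - 2.8148*w^2 + 0.6616*w + 1.0904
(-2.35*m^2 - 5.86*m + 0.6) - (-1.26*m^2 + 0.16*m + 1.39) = -1.09*m^2 - 6.02*m - 0.79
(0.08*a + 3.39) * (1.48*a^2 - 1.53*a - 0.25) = 0.1184*a^3 + 4.8948*a^2 - 5.2067*a - 0.8475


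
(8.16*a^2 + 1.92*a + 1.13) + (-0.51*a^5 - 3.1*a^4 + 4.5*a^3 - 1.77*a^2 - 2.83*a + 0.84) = -0.51*a^5 - 3.1*a^4 + 4.5*a^3 + 6.39*a^2 - 0.91*a + 1.97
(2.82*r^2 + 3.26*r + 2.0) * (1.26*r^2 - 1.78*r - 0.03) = 3.5532*r^4 - 0.912*r^3 - 3.3674*r^2 - 3.6578*r - 0.06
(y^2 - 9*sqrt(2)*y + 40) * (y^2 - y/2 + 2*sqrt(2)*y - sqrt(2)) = y^4 - 7*sqrt(2)*y^3 - y^3/2 + 4*y^2 + 7*sqrt(2)*y^2/2 - 2*y + 80*sqrt(2)*y - 40*sqrt(2)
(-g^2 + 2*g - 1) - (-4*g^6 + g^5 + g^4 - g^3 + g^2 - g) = 4*g^6 - g^5 - g^4 + g^3 - 2*g^2 + 3*g - 1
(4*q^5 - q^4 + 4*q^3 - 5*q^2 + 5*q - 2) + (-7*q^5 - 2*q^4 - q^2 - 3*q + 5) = -3*q^5 - 3*q^4 + 4*q^3 - 6*q^2 + 2*q + 3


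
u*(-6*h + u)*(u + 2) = -6*h*u^2 - 12*h*u + u^3 + 2*u^2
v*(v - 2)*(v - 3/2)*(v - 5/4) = v^4 - 19*v^3/4 + 59*v^2/8 - 15*v/4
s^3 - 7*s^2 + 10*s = s*(s - 5)*(s - 2)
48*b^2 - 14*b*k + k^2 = (-8*b + k)*(-6*b + k)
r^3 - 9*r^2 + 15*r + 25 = (r - 5)^2*(r + 1)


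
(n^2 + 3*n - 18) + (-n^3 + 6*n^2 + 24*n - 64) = -n^3 + 7*n^2 + 27*n - 82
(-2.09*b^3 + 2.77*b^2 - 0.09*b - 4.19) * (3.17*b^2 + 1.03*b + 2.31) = -6.6253*b^5 + 6.6282*b^4 - 2.2601*b^3 - 6.9763*b^2 - 4.5236*b - 9.6789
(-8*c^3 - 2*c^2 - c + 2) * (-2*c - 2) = 16*c^4 + 20*c^3 + 6*c^2 - 2*c - 4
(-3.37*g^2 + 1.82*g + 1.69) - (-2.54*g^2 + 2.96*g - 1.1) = -0.83*g^2 - 1.14*g + 2.79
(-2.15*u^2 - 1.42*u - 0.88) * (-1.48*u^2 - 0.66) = 3.182*u^4 + 2.1016*u^3 + 2.7214*u^2 + 0.9372*u + 0.5808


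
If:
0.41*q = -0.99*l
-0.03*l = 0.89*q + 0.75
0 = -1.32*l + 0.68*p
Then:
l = 0.35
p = 0.69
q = -0.85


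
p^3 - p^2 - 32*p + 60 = (p - 5)*(p - 2)*(p + 6)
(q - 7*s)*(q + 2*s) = q^2 - 5*q*s - 14*s^2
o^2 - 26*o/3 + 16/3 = (o - 8)*(o - 2/3)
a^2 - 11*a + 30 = (a - 6)*(a - 5)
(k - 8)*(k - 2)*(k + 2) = k^3 - 8*k^2 - 4*k + 32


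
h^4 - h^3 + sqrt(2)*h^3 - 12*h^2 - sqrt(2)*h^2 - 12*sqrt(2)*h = h*(h - 4)*(h + 3)*(h + sqrt(2))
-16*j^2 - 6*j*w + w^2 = (-8*j + w)*(2*j + w)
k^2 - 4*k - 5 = (k - 5)*(k + 1)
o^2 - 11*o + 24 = (o - 8)*(o - 3)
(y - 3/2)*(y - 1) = y^2 - 5*y/2 + 3/2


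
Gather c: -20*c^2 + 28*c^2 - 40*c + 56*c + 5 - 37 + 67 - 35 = 8*c^2 + 16*c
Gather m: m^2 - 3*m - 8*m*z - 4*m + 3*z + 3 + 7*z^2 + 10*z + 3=m^2 + m*(-8*z - 7) + 7*z^2 + 13*z + 6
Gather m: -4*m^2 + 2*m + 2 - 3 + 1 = -4*m^2 + 2*m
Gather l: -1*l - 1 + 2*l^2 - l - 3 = 2*l^2 - 2*l - 4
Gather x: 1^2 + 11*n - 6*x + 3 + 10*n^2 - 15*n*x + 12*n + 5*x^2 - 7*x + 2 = 10*n^2 + 23*n + 5*x^2 + x*(-15*n - 13) + 6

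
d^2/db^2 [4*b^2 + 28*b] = 8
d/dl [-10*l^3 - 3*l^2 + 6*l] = -30*l^2 - 6*l + 6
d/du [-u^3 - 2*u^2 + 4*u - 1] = -3*u^2 - 4*u + 4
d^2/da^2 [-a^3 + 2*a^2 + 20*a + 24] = 4 - 6*a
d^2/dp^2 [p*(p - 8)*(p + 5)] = 6*p - 6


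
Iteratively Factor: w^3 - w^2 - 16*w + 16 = (w - 1)*(w^2 - 16) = (w - 1)*(w + 4)*(w - 4)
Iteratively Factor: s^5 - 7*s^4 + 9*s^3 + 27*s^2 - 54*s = (s - 3)*(s^4 - 4*s^3 - 3*s^2 + 18*s) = (s - 3)^2*(s^3 - s^2 - 6*s) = s*(s - 3)^2*(s^2 - s - 6) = s*(s - 3)^3*(s + 2)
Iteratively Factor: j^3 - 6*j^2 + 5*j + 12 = (j - 4)*(j^2 - 2*j - 3) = (j - 4)*(j - 3)*(j + 1)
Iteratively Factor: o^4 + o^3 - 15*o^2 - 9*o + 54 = (o + 3)*(o^3 - 2*o^2 - 9*o + 18) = (o + 3)^2*(o^2 - 5*o + 6) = (o - 3)*(o + 3)^2*(o - 2)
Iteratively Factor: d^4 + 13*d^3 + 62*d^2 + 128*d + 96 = (d + 2)*(d^3 + 11*d^2 + 40*d + 48) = (d + 2)*(d + 4)*(d^2 + 7*d + 12) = (d + 2)*(d + 4)^2*(d + 3)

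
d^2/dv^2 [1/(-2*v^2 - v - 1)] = 2*(4*v^2 + 2*v - (4*v + 1)^2 + 2)/(2*v^2 + v + 1)^3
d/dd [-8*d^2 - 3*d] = -16*d - 3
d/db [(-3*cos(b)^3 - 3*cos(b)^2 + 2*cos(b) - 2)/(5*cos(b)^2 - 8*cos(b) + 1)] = (15*cos(b)^4 - 48*cos(b)^3 - 5*cos(b)^2 - 14*cos(b) + 14)*sin(b)/(5*sin(b)^2 + 8*cos(b) - 6)^2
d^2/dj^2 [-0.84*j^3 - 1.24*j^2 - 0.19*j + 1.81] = -5.04*j - 2.48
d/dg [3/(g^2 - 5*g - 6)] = 3*(5 - 2*g)/(-g^2 + 5*g + 6)^2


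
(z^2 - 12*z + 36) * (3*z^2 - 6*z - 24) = 3*z^4 - 42*z^3 + 156*z^2 + 72*z - 864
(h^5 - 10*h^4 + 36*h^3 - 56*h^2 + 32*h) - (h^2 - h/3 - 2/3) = h^5 - 10*h^4 + 36*h^3 - 57*h^2 + 97*h/3 + 2/3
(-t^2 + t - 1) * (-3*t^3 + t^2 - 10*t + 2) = 3*t^5 - 4*t^4 + 14*t^3 - 13*t^2 + 12*t - 2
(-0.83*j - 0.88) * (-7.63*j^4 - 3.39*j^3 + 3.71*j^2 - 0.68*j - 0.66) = 6.3329*j^5 + 9.5281*j^4 - 0.0960999999999999*j^3 - 2.7004*j^2 + 1.1462*j + 0.5808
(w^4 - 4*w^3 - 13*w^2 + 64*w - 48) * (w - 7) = w^5 - 11*w^4 + 15*w^3 + 155*w^2 - 496*w + 336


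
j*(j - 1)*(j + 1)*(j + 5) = j^4 + 5*j^3 - j^2 - 5*j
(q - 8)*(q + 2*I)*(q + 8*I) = q^3 - 8*q^2 + 10*I*q^2 - 16*q - 80*I*q + 128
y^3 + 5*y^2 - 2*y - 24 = (y - 2)*(y + 3)*(y + 4)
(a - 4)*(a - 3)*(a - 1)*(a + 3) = a^4 - 5*a^3 - 5*a^2 + 45*a - 36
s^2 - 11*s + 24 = (s - 8)*(s - 3)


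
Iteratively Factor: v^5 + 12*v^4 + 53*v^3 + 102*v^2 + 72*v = (v + 3)*(v^4 + 9*v^3 + 26*v^2 + 24*v) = (v + 2)*(v + 3)*(v^3 + 7*v^2 + 12*v) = (v + 2)*(v + 3)^2*(v^2 + 4*v) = (v + 2)*(v + 3)^2*(v + 4)*(v)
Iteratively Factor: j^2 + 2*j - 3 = (j + 3)*(j - 1)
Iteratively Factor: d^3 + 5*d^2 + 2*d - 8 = (d - 1)*(d^2 + 6*d + 8) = (d - 1)*(d + 4)*(d + 2)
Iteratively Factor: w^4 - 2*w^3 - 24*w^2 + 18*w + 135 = (w - 3)*(w^3 + w^2 - 21*w - 45) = (w - 3)*(w + 3)*(w^2 - 2*w - 15) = (w - 3)*(w + 3)^2*(w - 5)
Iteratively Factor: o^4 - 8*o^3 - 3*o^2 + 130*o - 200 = (o - 5)*(o^3 - 3*o^2 - 18*o + 40) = (o - 5)*(o + 4)*(o^2 - 7*o + 10) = (o - 5)*(o - 2)*(o + 4)*(o - 5)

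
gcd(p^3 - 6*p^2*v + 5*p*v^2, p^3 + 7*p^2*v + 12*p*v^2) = p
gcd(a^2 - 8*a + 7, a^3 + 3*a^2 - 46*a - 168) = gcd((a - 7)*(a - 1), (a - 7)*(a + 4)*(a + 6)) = a - 7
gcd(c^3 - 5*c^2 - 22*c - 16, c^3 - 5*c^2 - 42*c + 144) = c - 8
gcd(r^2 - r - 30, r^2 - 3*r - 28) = 1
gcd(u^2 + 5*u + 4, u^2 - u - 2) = u + 1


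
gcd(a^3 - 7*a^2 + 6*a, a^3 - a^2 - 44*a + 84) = a - 6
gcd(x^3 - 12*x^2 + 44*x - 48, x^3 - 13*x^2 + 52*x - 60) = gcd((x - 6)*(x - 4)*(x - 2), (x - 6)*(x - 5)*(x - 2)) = x^2 - 8*x + 12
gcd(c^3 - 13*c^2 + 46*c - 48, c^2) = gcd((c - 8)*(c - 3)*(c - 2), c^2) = 1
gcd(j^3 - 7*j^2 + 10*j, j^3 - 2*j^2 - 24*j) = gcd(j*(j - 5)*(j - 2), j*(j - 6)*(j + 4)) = j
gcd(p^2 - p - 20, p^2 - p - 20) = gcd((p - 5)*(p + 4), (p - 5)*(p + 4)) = p^2 - p - 20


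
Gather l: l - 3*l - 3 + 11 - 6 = 2 - 2*l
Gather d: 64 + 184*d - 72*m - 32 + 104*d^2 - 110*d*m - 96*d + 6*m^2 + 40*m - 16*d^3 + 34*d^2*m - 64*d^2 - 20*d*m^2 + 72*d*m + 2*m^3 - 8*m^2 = -16*d^3 + d^2*(34*m + 40) + d*(-20*m^2 - 38*m + 88) + 2*m^3 - 2*m^2 - 32*m + 32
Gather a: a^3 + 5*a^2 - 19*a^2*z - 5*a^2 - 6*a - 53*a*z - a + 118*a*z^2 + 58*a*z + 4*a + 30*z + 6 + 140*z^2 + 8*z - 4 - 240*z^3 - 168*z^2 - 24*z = a^3 - 19*a^2*z + a*(118*z^2 + 5*z - 3) - 240*z^3 - 28*z^2 + 14*z + 2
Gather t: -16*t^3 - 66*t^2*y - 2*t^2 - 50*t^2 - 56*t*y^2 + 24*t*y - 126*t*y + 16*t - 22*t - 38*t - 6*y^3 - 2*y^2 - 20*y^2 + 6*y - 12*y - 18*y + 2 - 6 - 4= -16*t^3 + t^2*(-66*y - 52) + t*(-56*y^2 - 102*y - 44) - 6*y^3 - 22*y^2 - 24*y - 8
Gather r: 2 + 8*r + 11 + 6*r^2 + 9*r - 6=6*r^2 + 17*r + 7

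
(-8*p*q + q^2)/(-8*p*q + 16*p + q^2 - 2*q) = q/(q - 2)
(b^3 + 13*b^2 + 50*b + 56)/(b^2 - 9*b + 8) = (b^3 + 13*b^2 + 50*b + 56)/(b^2 - 9*b + 8)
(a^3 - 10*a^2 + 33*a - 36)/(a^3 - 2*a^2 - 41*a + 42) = (a^3 - 10*a^2 + 33*a - 36)/(a^3 - 2*a^2 - 41*a + 42)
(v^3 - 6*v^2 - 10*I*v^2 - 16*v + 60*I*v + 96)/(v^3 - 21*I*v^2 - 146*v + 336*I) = (v^2 - 2*v*(3 + I) + 12*I)/(v^2 - 13*I*v - 42)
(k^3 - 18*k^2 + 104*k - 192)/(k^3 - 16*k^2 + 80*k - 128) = (k - 6)/(k - 4)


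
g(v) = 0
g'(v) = 0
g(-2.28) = 0.00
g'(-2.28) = 0.00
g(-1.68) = 0.00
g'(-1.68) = 0.00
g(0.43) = 0.00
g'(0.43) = 0.00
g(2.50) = 0.00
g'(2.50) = 0.00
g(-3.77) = 0.00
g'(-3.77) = 0.00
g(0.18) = 0.00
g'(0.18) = 0.00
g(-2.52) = 0.00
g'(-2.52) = 0.00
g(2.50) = 0.00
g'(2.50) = 0.00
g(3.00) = 0.00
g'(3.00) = 0.00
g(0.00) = 0.00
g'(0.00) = 0.00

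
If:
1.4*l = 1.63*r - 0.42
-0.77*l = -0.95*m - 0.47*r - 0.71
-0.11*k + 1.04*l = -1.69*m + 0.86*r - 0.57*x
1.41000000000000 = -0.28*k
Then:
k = -5.04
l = 1.20266836286285 - 0.598103729724565*x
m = -0.230628180186334*x - 0.411098947713654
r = 1.29063540368588 - 0.513708724916804*x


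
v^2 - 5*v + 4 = (v - 4)*(v - 1)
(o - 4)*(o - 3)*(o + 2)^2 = o^4 - 3*o^3 - 12*o^2 + 20*o + 48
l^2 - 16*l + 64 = (l - 8)^2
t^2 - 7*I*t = t*(t - 7*I)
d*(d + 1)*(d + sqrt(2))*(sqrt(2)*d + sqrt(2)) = sqrt(2)*d^4 + 2*d^3 + 2*sqrt(2)*d^3 + sqrt(2)*d^2 + 4*d^2 + 2*d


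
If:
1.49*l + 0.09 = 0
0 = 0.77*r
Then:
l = -0.06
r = 0.00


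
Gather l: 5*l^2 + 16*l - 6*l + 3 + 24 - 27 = 5*l^2 + 10*l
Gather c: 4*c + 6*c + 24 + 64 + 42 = 10*c + 130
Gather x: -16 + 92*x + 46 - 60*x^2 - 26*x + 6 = -60*x^2 + 66*x + 36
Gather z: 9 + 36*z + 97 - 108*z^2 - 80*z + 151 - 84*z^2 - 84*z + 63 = -192*z^2 - 128*z + 320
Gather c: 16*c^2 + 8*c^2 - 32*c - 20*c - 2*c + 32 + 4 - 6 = 24*c^2 - 54*c + 30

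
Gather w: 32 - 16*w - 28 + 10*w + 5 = 9 - 6*w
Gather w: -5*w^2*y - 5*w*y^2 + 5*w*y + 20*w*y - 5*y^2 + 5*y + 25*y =-5*w^2*y + w*(-5*y^2 + 25*y) - 5*y^2 + 30*y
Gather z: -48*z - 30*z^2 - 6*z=-30*z^2 - 54*z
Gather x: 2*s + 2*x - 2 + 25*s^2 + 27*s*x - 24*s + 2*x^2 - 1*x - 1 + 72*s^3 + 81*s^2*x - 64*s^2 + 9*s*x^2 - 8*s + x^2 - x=72*s^3 - 39*s^2 - 30*s + x^2*(9*s + 3) + x*(81*s^2 + 27*s) - 3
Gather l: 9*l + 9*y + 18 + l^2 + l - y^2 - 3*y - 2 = l^2 + 10*l - y^2 + 6*y + 16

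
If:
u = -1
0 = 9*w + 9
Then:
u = -1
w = -1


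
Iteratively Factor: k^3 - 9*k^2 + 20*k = (k)*(k^2 - 9*k + 20) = k*(k - 4)*(k - 5)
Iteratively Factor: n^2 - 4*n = (n)*(n - 4)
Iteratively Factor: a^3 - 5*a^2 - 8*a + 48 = (a + 3)*(a^2 - 8*a + 16) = (a - 4)*(a + 3)*(a - 4)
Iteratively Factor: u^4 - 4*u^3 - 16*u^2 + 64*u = (u - 4)*(u^3 - 16*u) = u*(u - 4)*(u^2 - 16) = u*(u - 4)^2*(u + 4)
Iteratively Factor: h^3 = (h)*(h^2) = h^2*(h)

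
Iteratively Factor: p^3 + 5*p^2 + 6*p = (p)*(p^2 + 5*p + 6) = p*(p + 3)*(p + 2)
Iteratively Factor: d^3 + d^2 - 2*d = (d)*(d^2 + d - 2) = d*(d - 1)*(d + 2)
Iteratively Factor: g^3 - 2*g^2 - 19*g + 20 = (g - 5)*(g^2 + 3*g - 4) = (g - 5)*(g - 1)*(g + 4)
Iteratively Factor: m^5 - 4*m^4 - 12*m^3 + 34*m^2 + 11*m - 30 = (m - 1)*(m^4 - 3*m^3 - 15*m^2 + 19*m + 30) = (m - 5)*(m - 1)*(m^3 + 2*m^2 - 5*m - 6) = (m - 5)*(m - 2)*(m - 1)*(m^2 + 4*m + 3) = (m - 5)*(m - 2)*(m - 1)*(m + 1)*(m + 3)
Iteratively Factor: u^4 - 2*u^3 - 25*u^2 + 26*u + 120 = (u - 5)*(u^3 + 3*u^2 - 10*u - 24) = (u - 5)*(u - 3)*(u^2 + 6*u + 8) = (u - 5)*(u - 3)*(u + 2)*(u + 4)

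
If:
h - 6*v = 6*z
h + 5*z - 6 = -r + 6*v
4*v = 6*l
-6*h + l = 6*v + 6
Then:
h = 24*z/31 - 27/31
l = -18*z/31 - 3/31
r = 6 - 11*z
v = -27*z/31 - 9/62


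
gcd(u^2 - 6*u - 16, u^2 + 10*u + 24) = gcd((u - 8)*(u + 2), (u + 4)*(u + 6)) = 1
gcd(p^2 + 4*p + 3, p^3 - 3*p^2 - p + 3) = p + 1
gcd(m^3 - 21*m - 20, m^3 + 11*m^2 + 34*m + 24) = m^2 + 5*m + 4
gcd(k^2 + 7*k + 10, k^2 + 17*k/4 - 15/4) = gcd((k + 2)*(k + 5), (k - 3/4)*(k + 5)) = k + 5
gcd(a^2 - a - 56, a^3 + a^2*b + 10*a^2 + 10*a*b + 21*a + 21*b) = a + 7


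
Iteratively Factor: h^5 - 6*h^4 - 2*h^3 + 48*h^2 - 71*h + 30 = (h + 3)*(h^4 - 9*h^3 + 25*h^2 - 27*h + 10) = (h - 1)*(h + 3)*(h^3 - 8*h^2 + 17*h - 10) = (h - 2)*(h - 1)*(h + 3)*(h^2 - 6*h + 5) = (h - 5)*(h - 2)*(h - 1)*(h + 3)*(h - 1)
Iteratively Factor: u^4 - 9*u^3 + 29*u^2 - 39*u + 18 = (u - 1)*(u^3 - 8*u^2 + 21*u - 18) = (u - 3)*(u - 1)*(u^2 - 5*u + 6) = (u - 3)^2*(u - 1)*(u - 2)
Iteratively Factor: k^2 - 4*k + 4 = (k - 2)*(k - 2)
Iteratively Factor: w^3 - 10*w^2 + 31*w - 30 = (w - 2)*(w^2 - 8*w + 15) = (w - 5)*(w - 2)*(w - 3)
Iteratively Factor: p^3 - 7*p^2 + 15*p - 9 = (p - 1)*(p^2 - 6*p + 9) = (p - 3)*(p - 1)*(p - 3)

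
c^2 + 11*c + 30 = (c + 5)*(c + 6)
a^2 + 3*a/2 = a*(a + 3/2)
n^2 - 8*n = n*(n - 8)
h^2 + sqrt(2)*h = h*(h + sqrt(2))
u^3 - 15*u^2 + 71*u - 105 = (u - 7)*(u - 5)*(u - 3)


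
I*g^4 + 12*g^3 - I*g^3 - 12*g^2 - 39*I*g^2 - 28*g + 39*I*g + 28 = (g - 7*I)*(g - 4*I)*(g - I)*(I*g - I)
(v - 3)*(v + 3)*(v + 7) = v^3 + 7*v^2 - 9*v - 63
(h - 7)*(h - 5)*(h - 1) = h^3 - 13*h^2 + 47*h - 35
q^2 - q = q*(q - 1)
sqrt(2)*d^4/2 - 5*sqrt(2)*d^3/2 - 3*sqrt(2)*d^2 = d^2*(d - 6)*(sqrt(2)*d/2 + sqrt(2)/2)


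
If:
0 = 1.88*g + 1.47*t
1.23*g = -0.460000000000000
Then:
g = -0.37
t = 0.48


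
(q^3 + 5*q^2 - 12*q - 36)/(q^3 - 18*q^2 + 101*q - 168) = (q^2 + 8*q + 12)/(q^2 - 15*q + 56)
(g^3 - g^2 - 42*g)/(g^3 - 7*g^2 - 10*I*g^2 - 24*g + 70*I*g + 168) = g*(g + 6)/(g^2 - 10*I*g - 24)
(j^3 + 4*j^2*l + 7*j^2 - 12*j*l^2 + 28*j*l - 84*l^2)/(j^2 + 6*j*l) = j - 2*l + 7 - 14*l/j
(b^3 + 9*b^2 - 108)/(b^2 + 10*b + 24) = (b^2 + 3*b - 18)/(b + 4)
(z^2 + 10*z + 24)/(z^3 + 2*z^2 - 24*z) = (z + 4)/(z*(z - 4))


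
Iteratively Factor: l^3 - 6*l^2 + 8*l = (l - 2)*(l^2 - 4*l) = l*(l - 2)*(l - 4)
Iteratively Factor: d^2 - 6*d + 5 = (d - 5)*(d - 1)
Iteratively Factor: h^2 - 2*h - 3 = (h - 3)*(h + 1)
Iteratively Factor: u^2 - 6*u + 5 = (u - 5)*(u - 1)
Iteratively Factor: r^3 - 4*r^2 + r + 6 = (r - 2)*(r^2 - 2*r - 3) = (r - 3)*(r - 2)*(r + 1)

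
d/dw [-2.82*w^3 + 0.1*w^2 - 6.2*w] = -8.46*w^2 + 0.2*w - 6.2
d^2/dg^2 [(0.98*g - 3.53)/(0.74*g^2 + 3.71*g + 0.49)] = ((0.98*g - 3.53)*(1.48*g + 3.71)*(2.96*g + 7.42) - (4.3512*g + 2.0472)*(0.74*g^2 + 3.71*g + 0.49))/(0.74*g^2 + 3.71*g + 0.49)^3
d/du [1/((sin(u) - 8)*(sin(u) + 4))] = 2*(2 - sin(u))*cos(u)/((sin(u) - 8)^2*(sin(u) + 4)^2)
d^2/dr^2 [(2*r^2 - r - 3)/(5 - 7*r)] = 264/(343*r^3 - 735*r^2 + 525*r - 125)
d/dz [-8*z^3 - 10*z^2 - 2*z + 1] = -24*z^2 - 20*z - 2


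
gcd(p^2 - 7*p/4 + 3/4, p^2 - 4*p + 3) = p - 1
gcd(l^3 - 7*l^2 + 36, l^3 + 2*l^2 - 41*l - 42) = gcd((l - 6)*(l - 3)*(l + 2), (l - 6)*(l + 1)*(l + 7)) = l - 6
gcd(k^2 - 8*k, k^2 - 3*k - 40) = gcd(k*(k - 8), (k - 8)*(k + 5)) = k - 8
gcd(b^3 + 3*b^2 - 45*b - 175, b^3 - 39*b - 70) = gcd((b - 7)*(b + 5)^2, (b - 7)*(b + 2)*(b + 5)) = b^2 - 2*b - 35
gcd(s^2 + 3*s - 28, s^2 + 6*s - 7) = s + 7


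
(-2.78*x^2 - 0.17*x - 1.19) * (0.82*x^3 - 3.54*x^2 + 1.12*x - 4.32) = -2.2796*x^5 + 9.7018*x^4 - 3.4876*x^3 + 16.0318*x^2 - 0.5984*x + 5.1408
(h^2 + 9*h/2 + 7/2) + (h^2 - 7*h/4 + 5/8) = 2*h^2 + 11*h/4 + 33/8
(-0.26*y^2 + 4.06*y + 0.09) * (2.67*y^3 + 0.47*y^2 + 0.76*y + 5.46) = -0.6942*y^5 + 10.718*y^4 + 1.9509*y^3 + 1.7083*y^2 + 22.236*y + 0.4914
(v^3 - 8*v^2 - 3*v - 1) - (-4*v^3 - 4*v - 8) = 5*v^3 - 8*v^2 + v + 7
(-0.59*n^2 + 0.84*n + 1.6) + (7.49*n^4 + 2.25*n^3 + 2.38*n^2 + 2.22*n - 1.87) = 7.49*n^4 + 2.25*n^3 + 1.79*n^2 + 3.06*n - 0.27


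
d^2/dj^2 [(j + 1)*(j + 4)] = 2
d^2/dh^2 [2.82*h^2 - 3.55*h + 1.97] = 5.64000000000000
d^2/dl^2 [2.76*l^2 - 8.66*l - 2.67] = 5.52000000000000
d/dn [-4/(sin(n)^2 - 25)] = 8*sin(n)*cos(n)/(sin(n)^2 - 25)^2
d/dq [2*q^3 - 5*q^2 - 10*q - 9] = 6*q^2 - 10*q - 10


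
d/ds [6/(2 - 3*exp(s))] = 18*exp(s)/(3*exp(s) - 2)^2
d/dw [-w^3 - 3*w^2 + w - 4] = -3*w^2 - 6*w + 1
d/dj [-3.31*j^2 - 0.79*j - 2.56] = -6.62*j - 0.79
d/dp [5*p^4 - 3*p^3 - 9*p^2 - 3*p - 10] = 20*p^3 - 9*p^2 - 18*p - 3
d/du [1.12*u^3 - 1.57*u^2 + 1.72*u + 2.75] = 3.36*u^2 - 3.14*u + 1.72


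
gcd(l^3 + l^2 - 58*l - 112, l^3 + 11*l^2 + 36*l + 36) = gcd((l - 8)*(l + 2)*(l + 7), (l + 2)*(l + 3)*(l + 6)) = l + 2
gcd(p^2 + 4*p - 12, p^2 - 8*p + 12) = p - 2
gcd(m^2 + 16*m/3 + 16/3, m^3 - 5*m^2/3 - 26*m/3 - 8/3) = 1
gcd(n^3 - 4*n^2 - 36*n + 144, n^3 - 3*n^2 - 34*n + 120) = n^2 + 2*n - 24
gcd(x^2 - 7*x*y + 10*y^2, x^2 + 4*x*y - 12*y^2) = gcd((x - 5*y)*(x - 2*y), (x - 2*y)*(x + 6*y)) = x - 2*y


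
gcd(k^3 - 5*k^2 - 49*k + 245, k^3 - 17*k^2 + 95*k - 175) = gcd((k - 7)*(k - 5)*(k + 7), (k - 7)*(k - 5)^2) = k^2 - 12*k + 35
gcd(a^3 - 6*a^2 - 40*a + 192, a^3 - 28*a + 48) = a^2 + 2*a - 24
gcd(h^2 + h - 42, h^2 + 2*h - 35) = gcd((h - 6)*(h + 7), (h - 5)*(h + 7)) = h + 7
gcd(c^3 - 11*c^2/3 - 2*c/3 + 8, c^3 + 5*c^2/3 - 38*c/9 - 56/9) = c^2 - 2*c/3 - 8/3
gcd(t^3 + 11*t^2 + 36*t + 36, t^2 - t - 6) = t + 2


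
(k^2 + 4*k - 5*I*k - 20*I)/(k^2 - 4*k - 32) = (k - 5*I)/(k - 8)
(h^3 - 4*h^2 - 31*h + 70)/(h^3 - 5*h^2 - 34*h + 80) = (h - 7)/(h - 8)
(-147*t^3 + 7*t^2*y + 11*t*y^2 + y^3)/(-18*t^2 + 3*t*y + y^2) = (49*t^2 + 14*t*y + y^2)/(6*t + y)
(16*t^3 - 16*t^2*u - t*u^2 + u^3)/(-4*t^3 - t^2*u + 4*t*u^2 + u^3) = (-4*t + u)/(t + u)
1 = 1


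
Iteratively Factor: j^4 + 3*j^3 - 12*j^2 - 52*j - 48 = (j - 4)*(j^3 + 7*j^2 + 16*j + 12) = (j - 4)*(j + 2)*(j^2 + 5*j + 6) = (j - 4)*(j + 2)*(j + 3)*(j + 2)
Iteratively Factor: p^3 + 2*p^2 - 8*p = (p)*(p^2 + 2*p - 8) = p*(p + 4)*(p - 2)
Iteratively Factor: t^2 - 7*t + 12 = (t - 3)*(t - 4)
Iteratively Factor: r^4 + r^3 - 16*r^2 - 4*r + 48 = (r - 3)*(r^3 + 4*r^2 - 4*r - 16) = (r - 3)*(r + 4)*(r^2 - 4) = (r - 3)*(r - 2)*(r + 4)*(r + 2)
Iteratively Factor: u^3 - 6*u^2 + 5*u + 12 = (u - 4)*(u^2 - 2*u - 3) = (u - 4)*(u + 1)*(u - 3)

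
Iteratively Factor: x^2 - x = (x)*(x - 1)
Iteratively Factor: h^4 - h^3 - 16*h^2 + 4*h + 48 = (h - 4)*(h^3 + 3*h^2 - 4*h - 12) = (h - 4)*(h + 2)*(h^2 + h - 6) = (h - 4)*(h + 2)*(h + 3)*(h - 2)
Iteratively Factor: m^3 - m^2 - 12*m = (m - 4)*(m^2 + 3*m) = (m - 4)*(m + 3)*(m)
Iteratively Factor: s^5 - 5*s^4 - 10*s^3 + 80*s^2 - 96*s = (s + 4)*(s^4 - 9*s^3 + 26*s^2 - 24*s) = (s - 4)*(s + 4)*(s^3 - 5*s^2 + 6*s) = (s - 4)*(s - 3)*(s + 4)*(s^2 - 2*s) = s*(s - 4)*(s - 3)*(s + 4)*(s - 2)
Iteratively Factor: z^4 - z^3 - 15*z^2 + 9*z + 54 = (z - 3)*(z^3 + 2*z^2 - 9*z - 18) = (z - 3)*(z + 2)*(z^2 - 9) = (z - 3)^2*(z + 2)*(z + 3)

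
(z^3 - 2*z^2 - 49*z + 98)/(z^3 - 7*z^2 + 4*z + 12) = (z^2 - 49)/(z^2 - 5*z - 6)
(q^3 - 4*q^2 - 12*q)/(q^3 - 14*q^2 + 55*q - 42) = q*(q + 2)/(q^2 - 8*q + 7)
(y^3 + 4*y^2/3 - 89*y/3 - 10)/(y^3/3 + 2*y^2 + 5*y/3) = (3*y^3 + 4*y^2 - 89*y - 30)/(y*(y^2 + 6*y + 5))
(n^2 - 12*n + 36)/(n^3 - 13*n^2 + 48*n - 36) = 1/(n - 1)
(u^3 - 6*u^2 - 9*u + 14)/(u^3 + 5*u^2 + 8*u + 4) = (u^2 - 8*u + 7)/(u^2 + 3*u + 2)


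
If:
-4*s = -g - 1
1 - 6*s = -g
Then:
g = -1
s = 0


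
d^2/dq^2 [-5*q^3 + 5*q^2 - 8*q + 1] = 10 - 30*q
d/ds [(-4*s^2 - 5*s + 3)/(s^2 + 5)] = (5*s^2 - 46*s - 25)/(s^4 + 10*s^2 + 25)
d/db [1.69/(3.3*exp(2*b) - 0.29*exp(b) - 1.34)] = (0.4901 - 11.154*exp(b))*exp(b)/(-3.3*exp(2*b) + 0.29*exp(b) + 1.34)^2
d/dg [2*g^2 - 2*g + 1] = 4*g - 2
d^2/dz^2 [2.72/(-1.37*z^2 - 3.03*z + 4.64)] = (10.210336*z^2 + 22.581984*z - 2.72*(2.74*z + 3.03)*(5.48*z + 6.06) - 34.580992)/(1.37*z^2 + 3.03*z - 4.64)^3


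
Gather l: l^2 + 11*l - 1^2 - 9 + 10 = l^2 + 11*l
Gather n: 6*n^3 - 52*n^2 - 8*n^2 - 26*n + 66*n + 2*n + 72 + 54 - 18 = 6*n^3 - 60*n^2 + 42*n + 108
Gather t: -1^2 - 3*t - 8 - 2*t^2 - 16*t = -2*t^2 - 19*t - 9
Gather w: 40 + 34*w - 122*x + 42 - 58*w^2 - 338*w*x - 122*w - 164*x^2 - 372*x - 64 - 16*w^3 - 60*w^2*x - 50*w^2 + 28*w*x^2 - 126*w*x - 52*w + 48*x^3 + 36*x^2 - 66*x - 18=-16*w^3 + w^2*(-60*x - 108) + w*(28*x^2 - 464*x - 140) + 48*x^3 - 128*x^2 - 560*x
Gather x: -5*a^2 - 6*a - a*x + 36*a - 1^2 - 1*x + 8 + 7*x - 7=-5*a^2 + 30*a + x*(6 - a)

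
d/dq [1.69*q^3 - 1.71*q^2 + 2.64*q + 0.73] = 5.07*q^2 - 3.42*q + 2.64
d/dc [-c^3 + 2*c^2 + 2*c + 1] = -3*c^2 + 4*c + 2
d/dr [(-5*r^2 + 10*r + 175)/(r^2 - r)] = 5*(-r^2 - 70*r + 35)/(r^2*(r^2 - 2*r + 1))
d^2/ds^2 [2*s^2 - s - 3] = 4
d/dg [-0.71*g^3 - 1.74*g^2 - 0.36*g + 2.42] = -2.13*g^2 - 3.48*g - 0.36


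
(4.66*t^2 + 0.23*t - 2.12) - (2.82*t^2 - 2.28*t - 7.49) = 1.84*t^2 + 2.51*t + 5.37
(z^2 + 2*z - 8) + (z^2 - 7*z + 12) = 2*z^2 - 5*z + 4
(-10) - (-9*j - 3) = 9*j - 7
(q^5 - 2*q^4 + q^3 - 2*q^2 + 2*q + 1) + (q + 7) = q^5 - 2*q^4 + q^3 - 2*q^2 + 3*q + 8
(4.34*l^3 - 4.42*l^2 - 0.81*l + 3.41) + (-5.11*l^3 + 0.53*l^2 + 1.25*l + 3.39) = -0.77*l^3 - 3.89*l^2 + 0.44*l + 6.8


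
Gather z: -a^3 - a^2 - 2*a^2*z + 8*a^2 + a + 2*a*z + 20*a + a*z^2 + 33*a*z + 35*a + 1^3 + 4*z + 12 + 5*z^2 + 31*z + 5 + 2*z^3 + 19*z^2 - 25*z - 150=-a^3 + 7*a^2 + 56*a + 2*z^3 + z^2*(a + 24) + z*(-2*a^2 + 35*a + 10) - 132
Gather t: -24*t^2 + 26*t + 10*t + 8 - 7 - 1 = -24*t^2 + 36*t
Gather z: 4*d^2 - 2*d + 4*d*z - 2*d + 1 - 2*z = 4*d^2 - 4*d + z*(4*d - 2) + 1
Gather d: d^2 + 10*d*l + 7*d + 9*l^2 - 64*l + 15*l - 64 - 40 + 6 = d^2 + d*(10*l + 7) + 9*l^2 - 49*l - 98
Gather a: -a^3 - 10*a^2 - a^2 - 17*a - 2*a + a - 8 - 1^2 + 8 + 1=-a^3 - 11*a^2 - 18*a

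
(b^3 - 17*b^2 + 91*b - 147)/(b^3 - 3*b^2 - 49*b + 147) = (b - 7)/(b + 7)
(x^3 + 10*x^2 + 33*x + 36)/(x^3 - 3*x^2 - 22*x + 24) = (x^2 + 6*x + 9)/(x^2 - 7*x + 6)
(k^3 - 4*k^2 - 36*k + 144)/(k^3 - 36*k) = (k - 4)/k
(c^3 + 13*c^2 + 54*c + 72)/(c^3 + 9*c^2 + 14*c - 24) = (c + 3)/(c - 1)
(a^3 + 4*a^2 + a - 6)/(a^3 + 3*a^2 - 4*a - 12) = (a - 1)/(a - 2)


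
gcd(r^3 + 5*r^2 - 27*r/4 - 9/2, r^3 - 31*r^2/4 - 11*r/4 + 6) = 1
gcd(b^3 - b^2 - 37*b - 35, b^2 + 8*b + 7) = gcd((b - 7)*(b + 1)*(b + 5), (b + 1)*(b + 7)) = b + 1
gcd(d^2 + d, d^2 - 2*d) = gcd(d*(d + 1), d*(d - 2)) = d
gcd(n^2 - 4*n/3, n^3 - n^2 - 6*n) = n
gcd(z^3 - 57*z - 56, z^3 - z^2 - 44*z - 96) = z - 8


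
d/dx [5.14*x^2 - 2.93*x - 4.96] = 10.28*x - 2.93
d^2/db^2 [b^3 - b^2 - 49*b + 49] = 6*b - 2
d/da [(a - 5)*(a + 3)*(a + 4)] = 3*a^2 + 4*a - 23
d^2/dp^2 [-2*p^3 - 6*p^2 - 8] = -12*p - 12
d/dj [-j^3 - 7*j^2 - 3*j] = -3*j^2 - 14*j - 3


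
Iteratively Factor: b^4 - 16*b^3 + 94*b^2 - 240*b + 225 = (b - 5)*(b^3 - 11*b^2 + 39*b - 45) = (b - 5)*(b - 3)*(b^2 - 8*b + 15) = (b - 5)*(b - 3)^2*(b - 5)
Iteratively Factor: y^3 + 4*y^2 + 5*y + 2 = (y + 2)*(y^2 + 2*y + 1) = (y + 1)*(y + 2)*(y + 1)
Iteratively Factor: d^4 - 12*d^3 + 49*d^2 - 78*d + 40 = (d - 4)*(d^3 - 8*d^2 + 17*d - 10) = (d - 5)*(d - 4)*(d^2 - 3*d + 2) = (d - 5)*(d - 4)*(d - 1)*(d - 2)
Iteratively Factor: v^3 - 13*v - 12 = (v + 3)*(v^2 - 3*v - 4) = (v + 1)*(v + 3)*(v - 4)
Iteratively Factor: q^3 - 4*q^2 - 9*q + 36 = (q + 3)*(q^2 - 7*q + 12) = (q - 3)*(q + 3)*(q - 4)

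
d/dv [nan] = 0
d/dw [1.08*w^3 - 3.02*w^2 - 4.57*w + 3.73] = 3.24*w^2 - 6.04*w - 4.57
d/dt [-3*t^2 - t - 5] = -6*t - 1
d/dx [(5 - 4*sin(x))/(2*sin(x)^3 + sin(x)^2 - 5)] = 2*(8*sin(x)^3 - 13*sin(x)^2 - 5*sin(x) + 10)*cos(x)/(2*sin(x)^3 + sin(x)^2 - 5)^2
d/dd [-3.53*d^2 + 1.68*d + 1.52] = 1.68 - 7.06*d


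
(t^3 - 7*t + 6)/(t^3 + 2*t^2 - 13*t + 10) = (t + 3)/(t + 5)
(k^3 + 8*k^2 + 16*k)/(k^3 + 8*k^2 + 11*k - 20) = k*(k + 4)/(k^2 + 4*k - 5)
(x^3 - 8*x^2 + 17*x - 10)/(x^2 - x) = x - 7 + 10/x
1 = 1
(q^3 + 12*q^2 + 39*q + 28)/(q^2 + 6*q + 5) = (q^2 + 11*q + 28)/(q + 5)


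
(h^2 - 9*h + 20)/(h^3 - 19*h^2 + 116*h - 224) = (h - 5)/(h^2 - 15*h + 56)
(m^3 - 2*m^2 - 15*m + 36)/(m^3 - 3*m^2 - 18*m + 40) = (m^2 - 6*m + 9)/(m^2 - 7*m + 10)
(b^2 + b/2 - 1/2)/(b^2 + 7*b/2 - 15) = (2*b^2 + b - 1)/(2*b^2 + 7*b - 30)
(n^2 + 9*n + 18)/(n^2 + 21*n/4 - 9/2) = 4*(n + 3)/(4*n - 3)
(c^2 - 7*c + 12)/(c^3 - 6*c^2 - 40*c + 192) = (c - 3)/(c^2 - 2*c - 48)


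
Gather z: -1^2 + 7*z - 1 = 7*z - 2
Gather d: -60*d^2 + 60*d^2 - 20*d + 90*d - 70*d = 0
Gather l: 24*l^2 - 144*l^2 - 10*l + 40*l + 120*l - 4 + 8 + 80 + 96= -120*l^2 + 150*l + 180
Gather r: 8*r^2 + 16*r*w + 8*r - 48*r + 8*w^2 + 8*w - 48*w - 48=8*r^2 + r*(16*w - 40) + 8*w^2 - 40*w - 48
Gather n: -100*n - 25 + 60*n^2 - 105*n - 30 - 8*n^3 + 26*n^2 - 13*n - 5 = -8*n^3 + 86*n^2 - 218*n - 60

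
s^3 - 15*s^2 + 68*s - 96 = (s - 8)*(s - 4)*(s - 3)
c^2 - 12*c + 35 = (c - 7)*(c - 5)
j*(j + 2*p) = j^2 + 2*j*p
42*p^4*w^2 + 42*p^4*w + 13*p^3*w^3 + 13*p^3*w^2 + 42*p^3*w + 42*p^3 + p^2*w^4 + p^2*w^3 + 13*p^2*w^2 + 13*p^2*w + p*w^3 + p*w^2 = (6*p + w)*(7*p + w)*(p*w + 1)*(p*w + p)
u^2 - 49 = (u - 7)*(u + 7)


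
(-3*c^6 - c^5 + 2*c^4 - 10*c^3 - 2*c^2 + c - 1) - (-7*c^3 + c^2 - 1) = -3*c^6 - c^5 + 2*c^4 - 3*c^3 - 3*c^2 + c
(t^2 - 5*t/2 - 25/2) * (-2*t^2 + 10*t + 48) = -2*t^4 + 15*t^3 + 48*t^2 - 245*t - 600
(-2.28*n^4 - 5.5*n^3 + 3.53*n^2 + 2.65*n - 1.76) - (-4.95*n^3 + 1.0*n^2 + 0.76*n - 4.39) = -2.28*n^4 - 0.55*n^3 + 2.53*n^2 + 1.89*n + 2.63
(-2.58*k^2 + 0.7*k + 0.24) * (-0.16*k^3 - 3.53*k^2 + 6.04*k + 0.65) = 0.4128*k^5 + 8.9954*k^4 - 18.0926*k^3 + 1.7038*k^2 + 1.9046*k + 0.156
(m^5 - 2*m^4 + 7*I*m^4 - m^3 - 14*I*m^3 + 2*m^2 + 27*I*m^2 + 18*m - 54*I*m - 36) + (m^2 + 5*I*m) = m^5 - 2*m^4 + 7*I*m^4 - m^3 - 14*I*m^3 + 3*m^2 + 27*I*m^2 + 18*m - 49*I*m - 36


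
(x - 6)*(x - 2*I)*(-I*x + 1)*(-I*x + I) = -x^4 + 7*x^3 + I*x^3 - 8*x^2 - 7*I*x^2 + 14*x + 6*I*x - 12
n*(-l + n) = -l*n + n^2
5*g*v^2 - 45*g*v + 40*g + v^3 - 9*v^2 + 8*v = (5*g + v)*(v - 8)*(v - 1)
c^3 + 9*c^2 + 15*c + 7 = (c + 1)^2*(c + 7)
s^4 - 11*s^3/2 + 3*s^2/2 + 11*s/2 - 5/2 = (s - 5)*(s - 1)*(s - 1/2)*(s + 1)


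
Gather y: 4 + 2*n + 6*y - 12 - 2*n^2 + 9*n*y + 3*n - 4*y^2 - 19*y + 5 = -2*n^2 + 5*n - 4*y^2 + y*(9*n - 13) - 3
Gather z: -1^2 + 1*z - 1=z - 2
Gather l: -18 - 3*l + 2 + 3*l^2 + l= 3*l^2 - 2*l - 16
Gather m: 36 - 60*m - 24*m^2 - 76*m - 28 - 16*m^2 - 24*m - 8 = -40*m^2 - 160*m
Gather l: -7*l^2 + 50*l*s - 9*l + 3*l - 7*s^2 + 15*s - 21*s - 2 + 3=-7*l^2 + l*(50*s - 6) - 7*s^2 - 6*s + 1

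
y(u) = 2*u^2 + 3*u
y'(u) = 4*u + 3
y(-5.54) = 44.76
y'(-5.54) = -19.16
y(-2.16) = 2.85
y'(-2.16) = -5.64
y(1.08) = 5.57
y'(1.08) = 7.32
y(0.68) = 2.96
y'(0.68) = 5.72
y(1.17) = 6.25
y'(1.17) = 7.68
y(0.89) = 4.25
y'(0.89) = 6.56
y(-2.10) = 2.52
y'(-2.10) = -5.40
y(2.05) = 14.56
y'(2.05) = 11.20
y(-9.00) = 135.00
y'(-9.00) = -33.00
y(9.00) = 189.00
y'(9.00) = 39.00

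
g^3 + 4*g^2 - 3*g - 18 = (g - 2)*(g + 3)^2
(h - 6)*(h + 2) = h^2 - 4*h - 12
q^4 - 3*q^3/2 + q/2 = q*(q - 1)^2*(q + 1/2)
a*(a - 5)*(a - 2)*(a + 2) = a^4 - 5*a^3 - 4*a^2 + 20*a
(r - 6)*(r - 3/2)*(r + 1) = r^3 - 13*r^2/2 + 3*r/2 + 9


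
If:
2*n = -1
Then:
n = -1/2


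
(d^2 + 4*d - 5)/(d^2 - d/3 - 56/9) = 9*(-d^2 - 4*d + 5)/(-9*d^2 + 3*d + 56)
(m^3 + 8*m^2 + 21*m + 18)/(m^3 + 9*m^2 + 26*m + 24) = (m + 3)/(m + 4)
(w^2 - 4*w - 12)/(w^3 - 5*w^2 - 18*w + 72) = (w + 2)/(w^2 + w - 12)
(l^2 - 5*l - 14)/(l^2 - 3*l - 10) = (l - 7)/(l - 5)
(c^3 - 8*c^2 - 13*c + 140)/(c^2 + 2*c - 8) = (c^2 - 12*c + 35)/(c - 2)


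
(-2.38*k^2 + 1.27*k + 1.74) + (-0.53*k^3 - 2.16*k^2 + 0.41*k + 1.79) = -0.53*k^3 - 4.54*k^2 + 1.68*k + 3.53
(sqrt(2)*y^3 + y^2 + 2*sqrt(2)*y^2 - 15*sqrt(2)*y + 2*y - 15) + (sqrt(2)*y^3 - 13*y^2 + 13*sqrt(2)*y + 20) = 2*sqrt(2)*y^3 - 12*y^2 + 2*sqrt(2)*y^2 - 2*sqrt(2)*y + 2*y + 5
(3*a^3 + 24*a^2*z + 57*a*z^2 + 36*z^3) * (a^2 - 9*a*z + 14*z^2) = 3*a^5 - 3*a^4*z - 117*a^3*z^2 - 141*a^2*z^3 + 474*a*z^4 + 504*z^5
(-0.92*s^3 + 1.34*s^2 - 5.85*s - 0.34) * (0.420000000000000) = -0.3864*s^3 + 0.5628*s^2 - 2.457*s - 0.1428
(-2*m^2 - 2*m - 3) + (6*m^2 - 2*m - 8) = 4*m^2 - 4*m - 11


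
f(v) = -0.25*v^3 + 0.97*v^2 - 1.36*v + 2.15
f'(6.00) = -16.72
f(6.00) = -25.09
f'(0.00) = -1.36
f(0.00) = 2.15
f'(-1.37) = -5.43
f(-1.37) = 6.48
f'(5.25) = -11.85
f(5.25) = -14.43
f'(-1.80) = -7.28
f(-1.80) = 9.20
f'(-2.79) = -12.61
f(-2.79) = 18.92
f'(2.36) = -0.96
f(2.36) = 1.06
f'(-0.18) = -1.73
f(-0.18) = 2.43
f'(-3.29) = -15.86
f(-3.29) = 26.03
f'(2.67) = -1.53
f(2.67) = 0.68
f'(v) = -0.75*v^2 + 1.94*v - 1.36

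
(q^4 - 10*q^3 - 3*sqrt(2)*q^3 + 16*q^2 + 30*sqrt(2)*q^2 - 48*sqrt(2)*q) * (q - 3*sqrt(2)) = q^5 - 10*q^4 - 6*sqrt(2)*q^4 + 34*q^3 + 60*sqrt(2)*q^3 - 180*q^2 - 96*sqrt(2)*q^2 + 288*q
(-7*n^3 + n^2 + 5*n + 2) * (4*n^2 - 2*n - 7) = -28*n^5 + 18*n^4 + 67*n^3 - 9*n^2 - 39*n - 14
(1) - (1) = 0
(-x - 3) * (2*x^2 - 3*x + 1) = -2*x^3 - 3*x^2 + 8*x - 3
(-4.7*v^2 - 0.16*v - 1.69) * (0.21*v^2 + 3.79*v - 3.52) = -0.987*v^4 - 17.8466*v^3 + 15.5827*v^2 - 5.8419*v + 5.9488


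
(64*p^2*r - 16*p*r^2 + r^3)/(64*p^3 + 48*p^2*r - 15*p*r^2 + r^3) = r/(p + r)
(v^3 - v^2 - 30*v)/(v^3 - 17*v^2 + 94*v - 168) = v*(v + 5)/(v^2 - 11*v + 28)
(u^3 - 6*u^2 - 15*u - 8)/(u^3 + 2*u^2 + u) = (u - 8)/u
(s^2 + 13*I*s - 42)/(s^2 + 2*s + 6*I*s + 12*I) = (s + 7*I)/(s + 2)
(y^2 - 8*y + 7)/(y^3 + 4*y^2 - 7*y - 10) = (y^2 - 8*y + 7)/(y^3 + 4*y^2 - 7*y - 10)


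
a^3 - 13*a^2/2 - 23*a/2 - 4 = (a - 8)*(a + 1/2)*(a + 1)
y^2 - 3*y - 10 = (y - 5)*(y + 2)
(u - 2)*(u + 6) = u^2 + 4*u - 12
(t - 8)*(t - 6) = t^2 - 14*t + 48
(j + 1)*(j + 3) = j^2 + 4*j + 3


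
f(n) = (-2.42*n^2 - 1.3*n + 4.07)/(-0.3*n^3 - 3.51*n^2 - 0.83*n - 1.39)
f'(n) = (-4.84*n - 1.3)/(-0.3*n^3 - 3.51*n^2 - 0.83*n - 1.39) + (-2.42*n^2 - 1.3*n + 4.07)*(0.9*n^2 + 7.02*n + 0.83)/(-0.3*n^3 - 3.51*n^2 - 0.83*n - 1.39)^2 = (-0.726*n^4 - 0.780000000000001*n^3 + 1.1086*n^2 + 35.299*n + 5.1851)/(0.09*n^6 + 2.106*n^5 + 12.8181*n^4 + 6.6606*n^3 + 10.4467*n^2 + 2.3074*n + 1.9321)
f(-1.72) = 0.10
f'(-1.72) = -0.70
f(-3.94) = 0.83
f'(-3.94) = -0.21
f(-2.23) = 0.37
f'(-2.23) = -0.41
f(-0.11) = -3.12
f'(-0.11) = 0.73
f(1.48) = 0.28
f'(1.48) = 0.42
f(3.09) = 0.50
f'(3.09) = 0.02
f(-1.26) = -0.35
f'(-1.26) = -1.34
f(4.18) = 0.50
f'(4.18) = -0.01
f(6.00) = 0.46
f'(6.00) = -0.02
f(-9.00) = 3.03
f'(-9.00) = -1.25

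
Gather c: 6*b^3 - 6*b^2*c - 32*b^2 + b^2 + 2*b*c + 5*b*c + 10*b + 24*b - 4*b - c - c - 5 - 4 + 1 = 6*b^3 - 31*b^2 + 30*b + c*(-6*b^2 + 7*b - 2) - 8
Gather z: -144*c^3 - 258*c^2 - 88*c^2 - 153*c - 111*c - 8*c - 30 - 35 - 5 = -144*c^3 - 346*c^2 - 272*c - 70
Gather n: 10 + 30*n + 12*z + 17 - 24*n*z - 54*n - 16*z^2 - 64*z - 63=n*(-24*z - 24) - 16*z^2 - 52*z - 36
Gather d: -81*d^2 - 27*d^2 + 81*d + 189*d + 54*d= -108*d^2 + 324*d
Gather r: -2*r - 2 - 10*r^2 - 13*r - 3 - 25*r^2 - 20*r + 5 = -35*r^2 - 35*r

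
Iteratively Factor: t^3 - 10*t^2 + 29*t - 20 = (t - 4)*(t^2 - 6*t + 5) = (t - 5)*(t - 4)*(t - 1)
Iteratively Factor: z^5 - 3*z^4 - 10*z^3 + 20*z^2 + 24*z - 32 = (z + 2)*(z^4 - 5*z^3 + 20*z - 16) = (z - 4)*(z + 2)*(z^3 - z^2 - 4*z + 4) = (z - 4)*(z + 2)^2*(z^2 - 3*z + 2) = (z - 4)*(z - 2)*(z + 2)^2*(z - 1)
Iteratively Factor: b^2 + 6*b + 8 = (b + 2)*(b + 4)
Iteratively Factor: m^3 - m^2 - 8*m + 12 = (m - 2)*(m^2 + m - 6) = (m - 2)^2*(m + 3)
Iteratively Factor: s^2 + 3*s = (s + 3)*(s)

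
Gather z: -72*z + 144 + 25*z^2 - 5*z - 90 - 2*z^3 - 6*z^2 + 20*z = -2*z^3 + 19*z^2 - 57*z + 54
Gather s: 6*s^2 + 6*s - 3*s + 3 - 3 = 6*s^2 + 3*s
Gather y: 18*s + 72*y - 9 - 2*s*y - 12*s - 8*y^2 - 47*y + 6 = 6*s - 8*y^2 + y*(25 - 2*s) - 3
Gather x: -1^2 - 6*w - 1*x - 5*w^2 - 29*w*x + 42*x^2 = -5*w^2 - 6*w + 42*x^2 + x*(-29*w - 1) - 1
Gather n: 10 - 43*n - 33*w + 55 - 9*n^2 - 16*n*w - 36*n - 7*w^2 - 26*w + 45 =-9*n^2 + n*(-16*w - 79) - 7*w^2 - 59*w + 110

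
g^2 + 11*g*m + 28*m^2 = (g + 4*m)*(g + 7*m)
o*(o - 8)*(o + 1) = o^3 - 7*o^2 - 8*o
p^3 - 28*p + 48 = (p - 4)*(p - 2)*(p + 6)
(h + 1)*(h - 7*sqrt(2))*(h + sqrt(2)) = h^3 - 6*sqrt(2)*h^2 + h^2 - 14*h - 6*sqrt(2)*h - 14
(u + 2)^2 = u^2 + 4*u + 4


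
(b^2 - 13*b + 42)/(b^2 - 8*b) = (b^2 - 13*b + 42)/(b*(b - 8))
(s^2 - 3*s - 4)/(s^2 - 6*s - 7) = (s - 4)/(s - 7)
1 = 1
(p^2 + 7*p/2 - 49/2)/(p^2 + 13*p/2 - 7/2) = (2*p - 7)/(2*p - 1)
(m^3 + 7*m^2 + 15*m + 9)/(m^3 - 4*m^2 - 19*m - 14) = (m^2 + 6*m + 9)/(m^2 - 5*m - 14)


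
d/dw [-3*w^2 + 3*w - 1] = 3 - 6*w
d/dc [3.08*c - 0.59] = 3.08000000000000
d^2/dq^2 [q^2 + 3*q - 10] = 2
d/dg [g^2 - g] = 2*g - 1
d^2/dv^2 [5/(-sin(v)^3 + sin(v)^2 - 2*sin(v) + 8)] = 5*(9*sin(v)^6 - 11*sin(v)^5 - 4*sin(v)^4 + 82*sin(v)^3 - 46*sin(v)^2 - 20*sin(v) + 8)/((sin(v) - 2)^3*(sin(v)^2 + sin(v) + 4)^3)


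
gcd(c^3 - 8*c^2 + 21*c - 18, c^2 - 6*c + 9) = c^2 - 6*c + 9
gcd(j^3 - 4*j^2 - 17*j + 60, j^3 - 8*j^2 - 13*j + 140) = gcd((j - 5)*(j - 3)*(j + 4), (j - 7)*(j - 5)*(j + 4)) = j^2 - j - 20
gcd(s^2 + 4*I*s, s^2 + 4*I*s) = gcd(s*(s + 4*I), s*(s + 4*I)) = s^2 + 4*I*s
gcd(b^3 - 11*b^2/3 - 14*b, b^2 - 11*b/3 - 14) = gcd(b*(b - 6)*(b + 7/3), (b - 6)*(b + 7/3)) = b^2 - 11*b/3 - 14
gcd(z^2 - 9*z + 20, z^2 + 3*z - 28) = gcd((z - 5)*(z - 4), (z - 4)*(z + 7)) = z - 4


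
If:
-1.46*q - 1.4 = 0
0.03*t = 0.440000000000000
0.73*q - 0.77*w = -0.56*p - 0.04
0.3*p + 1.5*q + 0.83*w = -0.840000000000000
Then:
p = 1.45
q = -0.96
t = 14.67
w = 0.20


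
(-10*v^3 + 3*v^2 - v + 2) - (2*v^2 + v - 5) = -10*v^3 + v^2 - 2*v + 7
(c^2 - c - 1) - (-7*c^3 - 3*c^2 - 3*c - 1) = 7*c^3 + 4*c^2 + 2*c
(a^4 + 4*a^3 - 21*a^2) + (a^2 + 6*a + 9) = a^4 + 4*a^3 - 20*a^2 + 6*a + 9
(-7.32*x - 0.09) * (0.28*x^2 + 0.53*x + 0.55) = -2.0496*x^3 - 3.9048*x^2 - 4.0737*x - 0.0495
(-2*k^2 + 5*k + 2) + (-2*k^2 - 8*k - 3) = -4*k^2 - 3*k - 1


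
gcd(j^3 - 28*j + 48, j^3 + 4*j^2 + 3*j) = 1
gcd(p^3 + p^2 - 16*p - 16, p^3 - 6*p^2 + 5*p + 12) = p^2 - 3*p - 4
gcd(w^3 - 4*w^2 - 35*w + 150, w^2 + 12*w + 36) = w + 6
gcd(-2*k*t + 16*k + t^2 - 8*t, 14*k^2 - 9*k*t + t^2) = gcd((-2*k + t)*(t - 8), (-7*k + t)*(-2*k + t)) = -2*k + t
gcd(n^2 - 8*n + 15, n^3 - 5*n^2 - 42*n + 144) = n - 3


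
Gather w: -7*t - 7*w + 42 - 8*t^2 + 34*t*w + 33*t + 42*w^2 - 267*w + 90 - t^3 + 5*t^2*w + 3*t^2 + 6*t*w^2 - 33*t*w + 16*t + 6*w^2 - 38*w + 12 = -t^3 - 5*t^2 + 42*t + w^2*(6*t + 48) + w*(5*t^2 + t - 312) + 144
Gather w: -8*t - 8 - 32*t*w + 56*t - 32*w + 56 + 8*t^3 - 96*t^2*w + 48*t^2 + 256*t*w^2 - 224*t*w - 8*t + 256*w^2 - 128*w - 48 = 8*t^3 + 48*t^2 + 40*t + w^2*(256*t + 256) + w*(-96*t^2 - 256*t - 160)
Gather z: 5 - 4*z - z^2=-z^2 - 4*z + 5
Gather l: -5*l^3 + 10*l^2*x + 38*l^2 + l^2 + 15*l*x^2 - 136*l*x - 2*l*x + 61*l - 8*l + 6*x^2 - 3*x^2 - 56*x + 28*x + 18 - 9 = -5*l^3 + l^2*(10*x + 39) + l*(15*x^2 - 138*x + 53) + 3*x^2 - 28*x + 9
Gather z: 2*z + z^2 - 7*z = z^2 - 5*z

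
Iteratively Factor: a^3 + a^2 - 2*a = (a)*(a^2 + a - 2) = a*(a + 2)*(a - 1)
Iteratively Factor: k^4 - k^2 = (k + 1)*(k^3 - k^2) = k*(k + 1)*(k^2 - k) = k*(k - 1)*(k + 1)*(k)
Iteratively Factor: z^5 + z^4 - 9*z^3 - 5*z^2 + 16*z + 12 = (z + 1)*(z^4 - 9*z^2 + 4*z + 12) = (z - 2)*(z + 1)*(z^3 + 2*z^2 - 5*z - 6) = (z - 2)^2*(z + 1)*(z^2 + 4*z + 3) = (z - 2)^2*(z + 1)^2*(z + 3)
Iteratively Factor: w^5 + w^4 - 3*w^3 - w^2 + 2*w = (w)*(w^4 + w^3 - 3*w^2 - w + 2) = w*(w + 1)*(w^3 - 3*w + 2) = w*(w - 1)*(w + 1)*(w^2 + w - 2) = w*(w - 1)^2*(w + 1)*(w + 2)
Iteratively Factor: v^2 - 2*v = (v)*(v - 2)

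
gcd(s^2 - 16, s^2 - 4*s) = s - 4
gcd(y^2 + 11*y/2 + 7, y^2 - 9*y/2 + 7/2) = 1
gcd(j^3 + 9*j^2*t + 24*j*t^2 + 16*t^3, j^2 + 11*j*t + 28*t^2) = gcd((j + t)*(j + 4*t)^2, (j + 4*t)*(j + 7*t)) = j + 4*t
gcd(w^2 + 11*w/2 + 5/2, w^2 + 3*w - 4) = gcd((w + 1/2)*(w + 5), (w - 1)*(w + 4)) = 1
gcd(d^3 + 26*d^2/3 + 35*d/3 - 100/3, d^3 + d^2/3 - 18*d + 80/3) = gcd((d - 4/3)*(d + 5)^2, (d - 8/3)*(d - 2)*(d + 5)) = d + 5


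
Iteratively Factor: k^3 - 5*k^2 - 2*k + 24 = (k - 4)*(k^2 - k - 6) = (k - 4)*(k - 3)*(k + 2)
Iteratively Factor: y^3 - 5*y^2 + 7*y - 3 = (y - 3)*(y^2 - 2*y + 1) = (y - 3)*(y - 1)*(y - 1)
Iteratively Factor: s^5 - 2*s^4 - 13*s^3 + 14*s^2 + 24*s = (s + 1)*(s^4 - 3*s^3 - 10*s^2 + 24*s) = (s - 4)*(s + 1)*(s^3 + s^2 - 6*s) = (s - 4)*(s - 2)*(s + 1)*(s^2 + 3*s) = s*(s - 4)*(s - 2)*(s + 1)*(s + 3)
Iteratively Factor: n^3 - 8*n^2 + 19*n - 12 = (n - 1)*(n^2 - 7*n + 12) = (n - 3)*(n - 1)*(n - 4)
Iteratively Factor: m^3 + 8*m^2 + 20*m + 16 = (m + 2)*(m^2 + 6*m + 8) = (m + 2)*(m + 4)*(m + 2)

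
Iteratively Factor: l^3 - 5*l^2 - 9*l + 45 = (l - 5)*(l^2 - 9) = (l - 5)*(l + 3)*(l - 3)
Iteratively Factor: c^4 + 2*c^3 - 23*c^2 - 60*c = (c)*(c^3 + 2*c^2 - 23*c - 60) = c*(c + 3)*(c^2 - c - 20) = c*(c + 3)*(c + 4)*(c - 5)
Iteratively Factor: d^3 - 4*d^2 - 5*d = (d)*(d^2 - 4*d - 5) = d*(d - 5)*(d + 1)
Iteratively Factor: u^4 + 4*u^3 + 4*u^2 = (u)*(u^3 + 4*u^2 + 4*u) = u*(u + 2)*(u^2 + 2*u) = u^2*(u + 2)*(u + 2)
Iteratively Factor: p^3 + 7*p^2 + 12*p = (p)*(p^2 + 7*p + 12) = p*(p + 4)*(p + 3)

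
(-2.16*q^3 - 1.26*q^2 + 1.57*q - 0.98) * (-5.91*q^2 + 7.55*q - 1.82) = 12.7656*q^5 - 8.8614*q^4 - 14.8605*q^3 + 19.9385*q^2 - 10.2564*q + 1.7836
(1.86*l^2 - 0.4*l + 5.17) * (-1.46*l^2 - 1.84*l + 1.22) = -2.7156*l^4 - 2.8384*l^3 - 4.543*l^2 - 10.0008*l + 6.3074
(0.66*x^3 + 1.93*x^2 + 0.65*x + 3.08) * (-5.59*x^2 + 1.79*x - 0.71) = -3.6894*x^5 - 9.6073*x^4 - 0.6474*x^3 - 17.424*x^2 + 5.0517*x - 2.1868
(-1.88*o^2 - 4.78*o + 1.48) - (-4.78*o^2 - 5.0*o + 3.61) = 2.9*o^2 + 0.22*o - 2.13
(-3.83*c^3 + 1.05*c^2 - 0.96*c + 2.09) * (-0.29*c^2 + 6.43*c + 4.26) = 1.1107*c^5 - 24.9314*c^4 - 9.2859*c^3 - 2.3059*c^2 + 9.3491*c + 8.9034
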